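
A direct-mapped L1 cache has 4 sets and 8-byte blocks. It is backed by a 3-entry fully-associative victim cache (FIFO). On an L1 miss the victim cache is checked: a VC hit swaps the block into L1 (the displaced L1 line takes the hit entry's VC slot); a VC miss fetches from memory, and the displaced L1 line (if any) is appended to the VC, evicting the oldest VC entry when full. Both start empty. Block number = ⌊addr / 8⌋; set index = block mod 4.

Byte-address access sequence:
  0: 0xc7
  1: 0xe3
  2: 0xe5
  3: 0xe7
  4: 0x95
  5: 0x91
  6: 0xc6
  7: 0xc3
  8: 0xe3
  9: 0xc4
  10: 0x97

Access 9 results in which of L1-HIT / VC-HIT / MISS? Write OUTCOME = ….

OUTCOME = VC-HIT

#0 0xc7→b24/s0 MISS; vc=[]
#1 0xe3→b28/s0 MISS; vc=[24]
#2 0xe5→b28/s0 L1-HIT; vc=[24]
#3 0xe7→b28/s0 L1-HIT; vc=[24]
#4 0x95→b18/s2 MISS; vc=[24]
#5 0x91→b18/s2 L1-HIT; vc=[24]
#6 0xc6→b24/s0 VC-HIT; vc=[28]
#7 0xc3→b24/s0 L1-HIT; vc=[28]
#8 0xe3→b28/s0 VC-HIT; vc=[24]
#9 0xc4→b24/s0 VC-HIT; vc=[28]
#10 0x97→b18/s2 L1-HIT; vc=[28]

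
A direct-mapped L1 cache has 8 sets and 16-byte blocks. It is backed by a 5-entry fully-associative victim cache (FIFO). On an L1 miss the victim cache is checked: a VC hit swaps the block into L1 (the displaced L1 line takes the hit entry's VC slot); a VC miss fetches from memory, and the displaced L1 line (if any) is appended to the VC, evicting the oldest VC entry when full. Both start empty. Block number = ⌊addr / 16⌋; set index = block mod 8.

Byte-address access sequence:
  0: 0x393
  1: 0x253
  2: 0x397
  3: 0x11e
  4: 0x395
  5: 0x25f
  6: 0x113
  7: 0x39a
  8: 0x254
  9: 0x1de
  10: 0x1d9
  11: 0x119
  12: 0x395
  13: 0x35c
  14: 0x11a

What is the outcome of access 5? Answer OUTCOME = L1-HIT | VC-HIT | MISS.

OUTCOME = L1-HIT

0: 0x393 (blk 57, set 1) → MISS  vc=[]
1: 0x253 (blk 37, set 5) → MISS  vc=[]
2: 0x397 (blk 57, set 1) → L1-HIT  vc=[]
3: 0x11e (blk 17, set 1) → MISS  vc=[57]
4: 0x395 (blk 57, set 1) → VC-HIT  vc=[17]
5: 0x25f (blk 37, set 5) → L1-HIT  vc=[17]
6: 0x113 (blk 17, set 1) → VC-HIT  vc=[57]
7: 0x39a (blk 57, set 1) → VC-HIT  vc=[17]
8: 0x254 (blk 37, set 5) → L1-HIT  vc=[17]
9: 0x1de (blk 29, set 5) → MISS  vc=[17, 37]
10: 0x1d9 (blk 29, set 5) → L1-HIT  vc=[17, 37]
11: 0x119 (blk 17, set 1) → VC-HIT  vc=[57, 37]
12: 0x395 (blk 57, set 1) → VC-HIT  vc=[17, 37]
13: 0x35c (blk 53, set 5) → MISS  vc=[17, 37, 29]
14: 0x11a (blk 17, set 1) → VC-HIT  vc=[57, 37, 29]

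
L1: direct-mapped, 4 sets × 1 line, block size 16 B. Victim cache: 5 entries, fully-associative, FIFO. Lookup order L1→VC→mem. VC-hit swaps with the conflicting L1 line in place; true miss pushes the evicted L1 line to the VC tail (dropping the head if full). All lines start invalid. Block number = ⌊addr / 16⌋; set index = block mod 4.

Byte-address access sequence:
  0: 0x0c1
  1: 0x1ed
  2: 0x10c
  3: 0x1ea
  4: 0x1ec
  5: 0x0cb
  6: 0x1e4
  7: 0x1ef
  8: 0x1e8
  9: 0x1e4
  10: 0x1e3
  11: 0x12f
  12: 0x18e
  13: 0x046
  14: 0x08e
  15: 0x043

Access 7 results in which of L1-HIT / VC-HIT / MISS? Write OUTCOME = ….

0: 0xc1 (blk 12, set 0) → MISS  vc=[]
1: 0x1ed (blk 30, set 2) → MISS  vc=[]
2: 0x10c (blk 16, set 0) → MISS  vc=[12]
3: 0x1ea (blk 30, set 2) → L1-HIT  vc=[12]
4: 0x1ec (blk 30, set 2) → L1-HIT  vc=[12]
5: 0xcb (blk 12, set 0) → VC-HIT  vc=[16]
6: 0x1e4 (blk 30, set 2) → L1-HIT  vc=[16]
7: 0x1ef (blk 30, set 2) → L1-HIT  vc=[16]
8: 0x1e8 (blk 30, set 2) → L1-HIT  vc=[16]
9: 0x1e4 (blk 30, set 2) → L1-HIT  vc=[16]
10: 0x1e3 (blk 30, set 2) → L1-HIT  vc=[16]
11: 0x12f (blk 18, set 2) → MISS  vc=[16, 30]
12: 0x18e (blk 24, set 0) → MISS  vc=[16, 30, 12]
13: 0x46 (blk 4, set 0) → MISS  vc=[16, 30, 12, 24]
14: 0x8e (blk 8, set 0) → MISS  vc=[16, 30, 12, 24, 4]
15: 0x43 (blk 4, set 0) → VC-HIT  vc=[16, 30, 12, 24, 8]

OUTCOME = L1-HIT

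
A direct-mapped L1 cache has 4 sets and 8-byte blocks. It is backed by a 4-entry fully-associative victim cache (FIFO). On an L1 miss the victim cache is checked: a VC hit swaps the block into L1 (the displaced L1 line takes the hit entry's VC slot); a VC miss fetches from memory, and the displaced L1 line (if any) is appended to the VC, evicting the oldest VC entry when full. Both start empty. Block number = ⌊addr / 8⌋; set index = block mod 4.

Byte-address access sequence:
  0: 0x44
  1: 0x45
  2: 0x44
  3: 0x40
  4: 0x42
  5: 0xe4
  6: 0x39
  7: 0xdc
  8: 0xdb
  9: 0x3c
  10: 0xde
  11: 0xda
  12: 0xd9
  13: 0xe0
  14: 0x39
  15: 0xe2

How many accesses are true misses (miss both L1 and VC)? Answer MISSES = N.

#0 0x44→b8/s0 MISS; vc=[]
#1 0x45→b8/s0 L1-HIT; vc=[]
#2 0x44→b8/s0 L1-HIT; vc=[]
#3 0x40→b8/s0 L1-HIT; vc=[]
#4 0x42→b8/s0 L1-HIT; vc=[]
#5 0xe4→b28/s0 MISS; vc=[8]
#6 0x39→b7/s3 MISS; vc=[8]
#7 0xdc→b27/s3 MISS; vc=[8,7]
#8 0xdb→b27/s3 L1-HIT; vc=[8,7]
#9 0x3c→b7/s3 VC-HIT; vc=[8,27]
#10 0xde→b27/s3 VC-HIT; vc=[8,7]
#11 0xda→b27/s3 L1-HIT; vc=[8,7]
#12 0xd9→b27/s3 L1-HIT; vc=[8,7]
#13 0xe0→b28/s0 L1-HIT; vc=[8,7]
#14 0x39→b7/s3 VC-HIT; vc=[8,27]
#15 0xe2→b28/s0 L1-HIT; vc=[8,27]

MISSES = 4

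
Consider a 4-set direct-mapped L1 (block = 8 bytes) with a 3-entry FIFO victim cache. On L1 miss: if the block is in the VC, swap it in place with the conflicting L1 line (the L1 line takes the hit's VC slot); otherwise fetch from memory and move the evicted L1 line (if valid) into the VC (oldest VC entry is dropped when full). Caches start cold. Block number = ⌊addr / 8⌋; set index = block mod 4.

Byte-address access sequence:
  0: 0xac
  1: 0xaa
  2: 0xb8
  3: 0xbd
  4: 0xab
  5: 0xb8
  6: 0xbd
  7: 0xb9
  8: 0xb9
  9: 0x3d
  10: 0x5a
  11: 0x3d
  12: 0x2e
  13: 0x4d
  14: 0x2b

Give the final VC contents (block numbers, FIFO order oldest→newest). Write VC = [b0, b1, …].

  [0] addr=0xac blk=21 s=1: MISS | VC []
  [1] addr=0xaa blk=21 s=1: L1-HIT | VC []
  [2] addr=0xb8 blk=23 s=3: MISS | VC []
  [3] addr=0xbd blk=23 s=3: L1-HIT | VC []
  [4] addr=0xab blk=21 s=1: L1-HIT | VC []
  [5] addr=0xb8 blk=23 s=3: L1-HIT | VC []
  [6] addr=0xbd blk=23 s=3: L1-HIT | VC []
  [7] addr=0xb9 blk=23 s=3: L1-HIT | VC []
  [8] addr=0xb9 blk=23 s=3: L1-HIT | VC []
  [9] addr=0x3d blk=7 s=3: MISS | VC [23]
  [10] addr=0x5a blk=11 s=3: MISS | VC [23, 7]
  [11] addr=0x3d blk=7 s=3: VC-HIT | VC [23, 11]
  [12] addr=0x2e blk=5 s=1: MISS | VC [23, 11, 21]
  [13] addr=0x4d blk=9 s=1: MISS | VC [11, 21, 5]
  [14] addr=0x2b blk=5 s=1: VC-HIT | VC [11, 21, 9]

VC = [11, 21, 9]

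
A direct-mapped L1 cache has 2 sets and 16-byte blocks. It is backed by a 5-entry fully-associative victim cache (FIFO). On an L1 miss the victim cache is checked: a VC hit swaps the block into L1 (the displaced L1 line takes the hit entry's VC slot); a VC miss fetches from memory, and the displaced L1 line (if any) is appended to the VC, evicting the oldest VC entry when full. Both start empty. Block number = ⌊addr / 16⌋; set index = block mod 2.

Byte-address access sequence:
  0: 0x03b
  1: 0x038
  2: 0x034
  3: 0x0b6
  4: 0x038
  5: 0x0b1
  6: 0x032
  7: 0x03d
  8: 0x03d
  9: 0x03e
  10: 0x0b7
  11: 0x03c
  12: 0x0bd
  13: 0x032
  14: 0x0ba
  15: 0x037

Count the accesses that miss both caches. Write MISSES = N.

MISSES = 2

  [0] addr=0x3b blk=3 s=1: MISS | VC []
  [1] addr=0x38 blk=3 s=1: L1-HIT | VC []
  [2] addr=0x34 blk=3 s=1: L1-HIT | VC []
  [3] addr=0xb6 blk=11 s=1: MISS | VC [3]
  [4] addr=0x38 blk=3 s=1: VC-HIT | VC [11]
  [5] addr=0xb1 blk=11 s=1: VC-HIT | VC [3]
  [6] addr=0x32 blk=3 s=1: VC-HIT | VC [11]
  [7] addr=0x3d blk=3 s=1: L1-HIT | VC [11]
  [8] addr=0x3d blk=3 s=1: L1-HIT | VC [11]
  [9] addr=0x3e blk=3 s=1: L1-HIT | VC [11]
  [10] addr=0xb7 blk=11 s=1: VC-HIT | VC [3]
  [11] addr=0x3c blk=3 s=1: VC-HIT | VC [11]
  [12] addr=0xbd blk=11 s=1: VC-HIT | VC [3]
  [13] addr=0x32 blk=3 s=1: VC-HIT | VC [11]
  [14] addr=0xba blk=11 s=1: VC-HIT | VC [3]
  [15] addr=0x37 blk=3 s=1: VC-HIT | VC [11]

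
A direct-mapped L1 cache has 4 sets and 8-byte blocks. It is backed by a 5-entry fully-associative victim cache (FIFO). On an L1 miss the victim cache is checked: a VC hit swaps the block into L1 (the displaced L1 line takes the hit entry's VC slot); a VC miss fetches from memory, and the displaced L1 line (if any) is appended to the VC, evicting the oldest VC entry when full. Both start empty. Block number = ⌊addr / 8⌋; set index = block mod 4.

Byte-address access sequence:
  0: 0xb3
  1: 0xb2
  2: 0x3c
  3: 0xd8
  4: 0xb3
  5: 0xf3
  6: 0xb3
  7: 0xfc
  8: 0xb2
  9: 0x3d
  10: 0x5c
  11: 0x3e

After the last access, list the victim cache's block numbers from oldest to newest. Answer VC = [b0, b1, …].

VC = [31, 30, 27, 11]

  [0] addr=0xb3 blk=22 s=2: MISS | VC []
  [1] addr=0xb2 blk=22 s=2: L1-HIT | VC []
  [2] addr=0x3c blk=7 s=3: MISS | VC []
  [3] addr=0xd8 blk=27 s=3: MISS | VC [7]
  [4] addr=0xb3 blk=22 s=2: L1-HIT | VC [7]
  [5] addr=0xf3 blk=30 s=2: MISS | VC [7, 22]
  [6] addr=0xb3 blk=22 s=2: VC-HIT | VC [7, 30]
  [7] addr=0xfc blk=31 s=3: MISS | VC [7, 30, 27]
  [8] addr=0xb2 blk=22 s=2: L1-HIT | VC [7, 30, 27]
  [9] addr=0x3d blk=7 s=3: VC-HIT | VC [31, 30, 27]
  [10] addr=0x5c blk=11 s=3: MISS | VC [31, 30, 27, 7]
  [11] addr=0x3e blk=7 s=3: VC-HIT | VC [31, 30, 27, 11]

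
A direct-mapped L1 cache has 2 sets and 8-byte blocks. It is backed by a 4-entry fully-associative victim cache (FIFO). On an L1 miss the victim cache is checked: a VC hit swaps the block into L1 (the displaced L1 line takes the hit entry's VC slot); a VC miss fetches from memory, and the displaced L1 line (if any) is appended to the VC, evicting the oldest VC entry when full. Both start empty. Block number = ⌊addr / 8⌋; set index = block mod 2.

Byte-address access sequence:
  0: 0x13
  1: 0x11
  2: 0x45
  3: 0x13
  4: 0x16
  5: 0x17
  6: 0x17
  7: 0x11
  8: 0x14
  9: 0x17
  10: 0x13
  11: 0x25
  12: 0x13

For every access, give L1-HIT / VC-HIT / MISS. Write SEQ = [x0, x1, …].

#0 0x13→b2/s0 MISS; vc=[]
#1 0x11→b2/s0 L1-HIT; vc=[]
#2 0x45→b8/s0 MISS; vc=[2]
#3 0x13→b2/s0 VC-HIT; vc=[8]
#4 0x16→b2/s0 L1-HIT; vc=[8]
#5 0x17→b2/s0 L1-HIT; vc=[8]
#6 0x17→b2/s0 L1-HIT; vc=[8]
#7 0x11→b2/s0 L1-HIT; vc=[8]
#8 0x14→b2/s0 L1-HIT; vc=[8]
#9 0x17→b2/s0 L1-HIT; vc=[8]
#10 0x13→b2/s0 L1-HIT; vc=[8]
#11 0x25→b4/s0 MISS; vc=[8,2]
#12 0x13→b2/s0 VC-HIT; vc=[8,4]

SEQ = [MISS, L1-HIT, MISS, VC-HIT, L1-HIT, L1-HIT, L1-HIT, L1-HIT, L1-HIT, L1-HIT, L1-HIT, MISS, VC-HIT]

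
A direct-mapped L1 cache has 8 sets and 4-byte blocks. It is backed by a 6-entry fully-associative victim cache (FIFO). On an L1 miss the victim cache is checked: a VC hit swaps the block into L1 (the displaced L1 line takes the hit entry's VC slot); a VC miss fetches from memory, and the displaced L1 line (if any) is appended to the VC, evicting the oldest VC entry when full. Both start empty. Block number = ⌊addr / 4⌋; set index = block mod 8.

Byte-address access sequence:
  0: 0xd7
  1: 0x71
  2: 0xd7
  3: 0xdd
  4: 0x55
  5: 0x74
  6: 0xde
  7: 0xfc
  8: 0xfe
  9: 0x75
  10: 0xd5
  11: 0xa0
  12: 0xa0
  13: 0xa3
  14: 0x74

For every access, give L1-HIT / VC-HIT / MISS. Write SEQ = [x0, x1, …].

  [0] addr=0xd7 blk=53 s=5: MISS | VC []
  [1] addr=0x71 blk=28 s=4: MISS | VC []
  [2] addr=0xd7 blk=53 s=5: L1-HIT | VC []
  [3] addr=0xdd blk=55 s=7: MISS | VC []
  [4] addr=0x55 blk=21 s=5: MISS | VC [53]
  [5] addr=0x74 blk=29 s=5: MISS | VC [53, 21]
  [6] addr=0xde blk=55 s=7: L1-HIT | VC [53, 21]
  [7] addr=0xfc blk=63 s=7: MISS | VC [53, 21, 55]
  [8] addr=0xfe blk=63 s=7: L1-HIT | VC [53, 21, 55]
  [9] addr=0x75 blk=29 s=5: L1-HIT | VC [53, 21, 55]
  [10] addr=0xd5 blk=53 s=5: VC-HIT | VC [29, 21, 55]
  [11] addr=0xa0 blk=40 s=0: MISS | VC [29, 21, 55]
  [12] addr=0xa0 blk=40 s=0: L1-HIT | VC [29, 21, 55]
  [13] addr=0xa3 blk=40 s=0: L1-HIT | VC [29, 21, 55]
  [14] addr=0x74 blk=29 s=5: VC-HIT | VC [53, 21, 55]

SEQ = [MISS, MISS, L1-HIT, MISS, MISS, MISS, L1-HIT, MISS, L1-HIT, L1-HIT, VC-HIT, MISS, L1-HIT, L1-HIT, VC-HIT]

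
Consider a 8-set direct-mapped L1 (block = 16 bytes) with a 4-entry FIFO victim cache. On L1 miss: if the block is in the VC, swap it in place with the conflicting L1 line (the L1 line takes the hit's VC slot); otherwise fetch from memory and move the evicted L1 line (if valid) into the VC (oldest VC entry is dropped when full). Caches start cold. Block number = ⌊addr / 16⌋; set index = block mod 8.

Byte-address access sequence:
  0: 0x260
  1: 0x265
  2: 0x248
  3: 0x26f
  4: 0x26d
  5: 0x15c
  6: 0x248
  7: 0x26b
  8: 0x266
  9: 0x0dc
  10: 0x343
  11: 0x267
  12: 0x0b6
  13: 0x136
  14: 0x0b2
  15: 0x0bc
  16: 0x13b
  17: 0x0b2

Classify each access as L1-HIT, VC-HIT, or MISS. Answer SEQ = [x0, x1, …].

SEQ = [MISS, L1-HIT, MISS, L1-HIT, L1-HIT, MISS, L1-HIT, L1-HIT, L1-HIT, MISS, MISS, L1-HIT, MISS, MISS, VC-HIT, L1-HIT, VC-HIT, VC-HIT]

  [0] addr=0x260 blk=38 s=6: MISS | VC []
  [1] addr=0x265 blk=38 s=6: L1-HIT | VC []
  [2] addr=0x248 blk=36 s=4: MISS | VC []
  [3] addr=0x26f blk=38 s=6: L1-HIT | VC []
  [4] addr=0x26d blk=38 s=6: L1-HIT | VC []
  [5] addr=0x15c blk=21 s=5: MISS | VC []
  [6] addr=0x248 blk=36 s=4: L1-HIT | VC []
  [7] addr=0x26b blk=38 s=6: L1-HIT | VC []
  [8] addr=0x266 blk=38 s=6: L1-HIT | VC []
  [9] addr=0xdc blk=13 s=5: MISS | VC [21]
  [10] addr=0x343 blk=52 s=4: MISS | VC [21, 36]
  [11] addr=0x267 blk=38 s=6: L1-HIT | VC [21, 36]
  [12] addr=0xb6 blk=11 s=3: MISS | VC [21, 36]
  [13] addr=0x136 blk=19 s=3: MISS | VC [21, 36, 11]
  [14] addr=0xb2 blk=11 s=3: VC-HIT | VC [21, 36, 19]
  [15] addr=0xbc blk=11 s=3: L1-HIT | VC [21, 36, 19]
  [16] addr=0x13b blk=19 s=3: VC-HIT | VC [21, 36, 11]
  [17] addr=0xb2 blk=11 s=3: VC-HIT | VC [21, 36, 19]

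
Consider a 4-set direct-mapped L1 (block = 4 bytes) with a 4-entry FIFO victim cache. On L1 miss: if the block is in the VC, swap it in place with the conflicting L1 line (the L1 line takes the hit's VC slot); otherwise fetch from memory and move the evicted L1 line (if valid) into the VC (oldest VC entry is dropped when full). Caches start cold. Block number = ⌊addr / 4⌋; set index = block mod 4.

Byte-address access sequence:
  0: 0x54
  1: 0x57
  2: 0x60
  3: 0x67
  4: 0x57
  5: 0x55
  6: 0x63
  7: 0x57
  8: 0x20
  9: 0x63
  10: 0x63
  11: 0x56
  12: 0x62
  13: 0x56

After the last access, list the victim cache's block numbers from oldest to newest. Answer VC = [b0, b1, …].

#0 0x54→b21/s1 MISS; vc=[]
#1 0x57→b21/s1 L1-HIT; vc=[]
#2 0x60→b24/s0 MISS; vc=[]
#3 0x67→b25/s1 MISS; vc=[21]
#4 0x57→b21/s1 VC-HIT; vc=[25]
#5 0x55→b21/s1 L1-HIT; vc=[25]
#6 0x63→b24/s0 L1-HIT; vc=[25]
#7 0x57→b21/s1 L1-HIT; vc=[25]
#8 0x20→b8/s0 MISS; vc=[25,24]
#9 0x63→b24/s0 VC-HIT; vc=[25,8]
#10 0x63→b24/s0 L1-HIT; vc=[25,8]
#11 0x56→b21/s1 L1-HIT; vc=[25,8]
#12 0x62→b24/s0 L1-HIT; vc=[25,8]
#13 0x56→b21/s1 L1-HIT; vc=[25,8]

VC = [25, 8]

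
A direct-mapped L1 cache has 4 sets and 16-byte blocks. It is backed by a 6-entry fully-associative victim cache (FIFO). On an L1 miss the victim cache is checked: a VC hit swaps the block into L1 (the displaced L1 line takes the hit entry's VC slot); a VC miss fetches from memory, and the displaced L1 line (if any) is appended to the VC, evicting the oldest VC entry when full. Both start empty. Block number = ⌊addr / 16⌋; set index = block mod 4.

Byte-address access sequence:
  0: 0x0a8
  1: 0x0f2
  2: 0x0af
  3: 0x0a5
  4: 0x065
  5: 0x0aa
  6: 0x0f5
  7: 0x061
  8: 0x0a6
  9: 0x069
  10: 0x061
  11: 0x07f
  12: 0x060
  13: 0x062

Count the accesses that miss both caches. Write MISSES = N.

MISSES = 4

0: 0xa8 (blk 10, set 2) → MISS  vc=[]
1: 0xf2 (blk 15, set 3) → MISS  vc=[]
2: 0xaf (blk 10, set 2) → L1-HIT  vc=[]
3: 0xa5 (blk 10, set 2) → L1-HIT  vc=[]
4: 0x65 (blk 6, set 2) → MISS  vc=[10]
5: 0xaa (blk 10, set 2) → VC-HIT  vc=[6]
6: 0xf5 (blk 15, set 3) → L1-HIT  vc=[6]
7: 0x61 (blk 6, set 2) → VC-HIT  vc=[10]
8: 0xa6 (blk 10, set 2) → VC-HIT  vc=[6]
9: 0x69 (blk 6, set 2) → VC-HIT  vc=[10]
10: 0x61 (blk 6, set 2) → L1-HIT  vc=[10]
11: 0x7f (blk 7, set 3) → MISS  vc=[10, 15]
12: 0x60 (blk 6, set 2) → L1-HIT  vc=[10, 15]
13: 0x62 (blk 6, set 2) → L1-HIT  vc=[10, 15]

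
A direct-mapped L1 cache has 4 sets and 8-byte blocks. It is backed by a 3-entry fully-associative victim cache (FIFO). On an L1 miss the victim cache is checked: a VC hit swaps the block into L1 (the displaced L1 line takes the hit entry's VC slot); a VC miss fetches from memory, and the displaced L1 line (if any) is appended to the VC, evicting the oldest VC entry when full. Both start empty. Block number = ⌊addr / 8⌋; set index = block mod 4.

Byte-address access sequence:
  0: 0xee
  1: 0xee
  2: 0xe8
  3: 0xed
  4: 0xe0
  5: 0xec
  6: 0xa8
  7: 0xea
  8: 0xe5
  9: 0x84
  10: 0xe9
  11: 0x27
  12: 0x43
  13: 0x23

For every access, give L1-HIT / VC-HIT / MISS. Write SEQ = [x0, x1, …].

0: 0xee (blk 29, set 1) → MISS  vc=[]
1: 0xee (blk 29, set 1) → L1-HIT  vc=[]
2: 0xe8 (blk 29, set 1) → L1-HIT  vc=[]
3: 0xed (blk 29, set 1) → L1-HIT  vc=[]
4: 0xe0 (blk 28, set 0) → MISS  vc=[]
5: 0xec (blk 29, set 1) → L1-HIT  vc=[]
6: 0xa8 (blk 21, set 1) → MISS  vc=[29]
7: 0xea (blk 29, set 1) → VC-HIT  vc=[21]
8: 0xe5 (blk 28, set 0) → L1-HIT  vc=[21]
9: 0x84 (blk 16, set 0) → MISS  vc=[21, 28]
10: 0xe9 (blk 29, set 1) → L1-HIT  vc=[21, 28]
11: 0x27 (blk 4, set 0) → MISS  vc=[21, 28, 16]
12: 0x43 (blk 8, set 0) → MISS  vc=[28, 16, 4]
13: 0x23 (blk 4, set 0) → VC-HIT  vc=[28, 16, 8]

SEQ = [MISS, L1-HIT, L1-HIT, L1-HIT, MISS, L1-HIT, MISS, VC-HIT, L1-HIT, MISS, L1-HIT, MISS, MISS, VC-HIT]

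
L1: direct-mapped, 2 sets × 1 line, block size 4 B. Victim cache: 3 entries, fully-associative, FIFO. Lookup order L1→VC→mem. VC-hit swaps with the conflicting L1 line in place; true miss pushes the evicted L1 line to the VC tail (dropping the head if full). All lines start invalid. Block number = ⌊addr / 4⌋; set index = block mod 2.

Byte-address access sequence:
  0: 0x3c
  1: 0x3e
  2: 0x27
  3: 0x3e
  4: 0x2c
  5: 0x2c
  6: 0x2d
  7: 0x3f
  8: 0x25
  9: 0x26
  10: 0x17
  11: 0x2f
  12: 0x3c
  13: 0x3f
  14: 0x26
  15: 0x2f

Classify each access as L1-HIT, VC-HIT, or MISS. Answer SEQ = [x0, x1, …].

  [0] addr=0x3c blk=15 s=1: MISS | VC []
  [1] addr=0x3e blk=15 s=1: L1-HIT | VC []
  [2] addr=0x27 blk=9 s=1: MISS | VC [15]
  [3] addr=0x3e blk=15 s=1: VC-HIT | VC [9]
  [4] addr=0x2c blk=11 s=1: MISS | VC [9, 15]
  [5] addr=0x2c blk=11 s=1: L1-HIT | VC [9, 15]
  [6] addr=0x2d blk=11 s=1: L1-HIT | VC [9, 15]
  [7] addr=0x3f blk=15 s=1: VC-HIT | VC [9, 11]
  [8] addr=0x25 blk=9 s=1: VC-HIT | VC [15, 11]
  [9] addr=0x26 blk=9 s=1: L1-HIT | VC [15, 11]
  [10] addr=0x17 blk=5 s=1: MISS | VC [15, 11, 9]
  [11] addr=0x2f blk=11 s=1: VC-HIT | VC [15, 5, 9]
  [12] addr=0x3c blk=15 s=1: VC-HIT | VC [11, 5, 9]
  [13] addr=0x3f blk=15 s=1: L1-HIT | VC [11, 5, 9]
  [14] addr=0x26 blk=9 s=1: VC-HIT | VC [11, 5, 15]
  [15] addr=0x2f blk=11 s=1: VC-HIT | VC [9, 5, 15]

SEQ = [MISS, L1-HIT, MISS, VC-HIT, MISS, L1-HIT, L1-HIT, VC-HIT, VC-HIT, L1-HIT, MISS, VC-HIT, VC-HIT, L1-HIT, VC-HIT, VC-HIT]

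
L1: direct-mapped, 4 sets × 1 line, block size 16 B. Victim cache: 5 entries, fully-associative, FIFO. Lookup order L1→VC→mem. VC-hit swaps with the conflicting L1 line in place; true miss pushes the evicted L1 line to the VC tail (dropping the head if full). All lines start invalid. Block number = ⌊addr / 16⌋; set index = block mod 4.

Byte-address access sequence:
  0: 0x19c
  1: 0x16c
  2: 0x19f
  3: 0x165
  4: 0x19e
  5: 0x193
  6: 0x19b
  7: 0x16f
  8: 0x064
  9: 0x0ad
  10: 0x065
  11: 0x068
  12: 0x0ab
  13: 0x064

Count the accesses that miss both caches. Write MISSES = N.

  [0] addr=0x19c blk=25 s=1: MISS | VC []
  [1] addr=0x16c blk=22 s=2: MISS | VC []
  [2] addr=0x19f blk=25 s=1: L1-HIT | VC []
  [3] addr=0x165 blk=22 s=2: L1-HIT | VC []
  [4] addr=0x19e blk=25 s=1: L1-HIT | VC []
  [5] addr=0x193 blk=25 s=1: L1-HIT | VC []
  [6] addr=0x19b blk=25 s=1: L1-HIT | VC []
  [7] addr=0x16f blk=22 s=2: L1-HIT | VC []
  [8] addr=0x64 blk=6 s=2: MISS | VC [22]
  [9] addr=0xad blk=10 s=2: MISS | VC [22, 6]
  [10] addr=0x65 blk=6 s=2: VC-HIT | VC [22, 10]
  [11] addr=0x68 blk=6 s=2: L1-HIT | VC [22, 10]
  [12] addr=0xab blk=10 s=2: VC-HIT | VC [22, 6]
  [13] addr=0x64 blk=6 s=2: VC-HIT | VC [22, 10]

MISSES = 4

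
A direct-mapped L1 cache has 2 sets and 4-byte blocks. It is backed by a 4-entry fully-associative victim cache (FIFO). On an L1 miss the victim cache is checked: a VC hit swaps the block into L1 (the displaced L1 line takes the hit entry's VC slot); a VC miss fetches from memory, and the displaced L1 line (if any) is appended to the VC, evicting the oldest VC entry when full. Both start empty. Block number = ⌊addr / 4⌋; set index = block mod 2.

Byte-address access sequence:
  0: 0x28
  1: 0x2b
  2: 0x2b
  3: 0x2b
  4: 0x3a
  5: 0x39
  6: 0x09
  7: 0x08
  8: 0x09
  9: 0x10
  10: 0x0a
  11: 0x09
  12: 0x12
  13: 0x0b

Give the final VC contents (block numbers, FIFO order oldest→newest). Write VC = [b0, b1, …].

VC = [10, 14, 4]

0: 0x28 (blk 10, set 0) → MISS  vc=[]
1: 0x2b (blk 10, set 0) → L1-HIT  vc=[]
2: 0x2b (blk 10, set 0) → L1-HIT  vc=[]
3: 0x2b (blk 10, set 0) → L1-HIT  vc=[]
4: 0x3a (blk 14, set 0) → MISS  vc=[10]
5: 0x39 (blk 14, set 0) → L1-HIT  vc=[10]
6: 0x9 (blk 2, set 0) → MISS  vc=[10, 14]
7: 0x8 (blk 2, set 0) → L1-HIT  vc=[10, 14]
8: 0x9 (blk 2, set 0) → L1-HIT  vc=[10, 14]
9: 0x10 (blk 4, set 0) → MISS  vc=[10, 14, 2]
10: 0xa (blk 2, set 0) → VC-HIT  vc=[10, 14, 4]
11: 0x9 (blk 2, set 0) → L1-HIT  vc=[10, 14, 4]
12: 0x12 (blk 4, set 0) → VC-HIT  vc=[10, 14, 2]
13: 0xb (blk 2, set 0) → VC-HIT  vc=[10, 14, 4]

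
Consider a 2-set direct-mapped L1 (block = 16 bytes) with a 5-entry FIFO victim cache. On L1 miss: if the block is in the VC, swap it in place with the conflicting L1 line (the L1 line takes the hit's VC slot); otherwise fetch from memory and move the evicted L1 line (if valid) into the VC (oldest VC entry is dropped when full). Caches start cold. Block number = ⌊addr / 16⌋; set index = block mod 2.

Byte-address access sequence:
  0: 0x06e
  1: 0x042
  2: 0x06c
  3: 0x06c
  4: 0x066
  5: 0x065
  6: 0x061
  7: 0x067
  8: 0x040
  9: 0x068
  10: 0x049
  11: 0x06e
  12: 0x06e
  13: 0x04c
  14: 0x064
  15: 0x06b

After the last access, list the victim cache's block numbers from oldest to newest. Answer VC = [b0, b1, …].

  [0] addr=0x6e blk=6 s=0: MISS | VC []
  [1] addr=0x42 blk=4 s=0: MISS | VC [6]
  [2] addr=0x6c blk=6 s=0: VC-HIT | VC [4]
  [3] addr=0x6c blk=6 s=0: L1-HIT | VC [4]
  [4] addr=0x66 blk=6 s=0: L1-HIT | VC [4]
  [5] addr=0x65 blk=6 s=0: L1-HIT | VC [4]
  [6] addr=0x61 blk=6 s=0: L1-HIT | VC [4]
  [7] addr=0x67 blk=6 s=0: L1-HIT | VC [4]
  [8] addr=0x40 blk=4 s=0: VC-HIT | VC [6]
  [9] addr=0x68 blk=6 s=0: VC-HIT | VC [4]
  [10] addr=0x49 blk=4 s=0: VC-HIT | VC [6]
  [11] addr=0x6e blk=6 s=0: VC-HIT | VC [4]
  [12] addr=0x6e blk=6 s=0: L1-HIT | VC [4]
  [13] addr=0x4c blk=4 s=0: VC-HIT | VC [6]
  [14] addr=0x64 blk=6 s=0: VC-HIT | VC [4]
  [15] addr=0x6b blk=6 s=0: L1-HIT | VC [4]

VC = [4]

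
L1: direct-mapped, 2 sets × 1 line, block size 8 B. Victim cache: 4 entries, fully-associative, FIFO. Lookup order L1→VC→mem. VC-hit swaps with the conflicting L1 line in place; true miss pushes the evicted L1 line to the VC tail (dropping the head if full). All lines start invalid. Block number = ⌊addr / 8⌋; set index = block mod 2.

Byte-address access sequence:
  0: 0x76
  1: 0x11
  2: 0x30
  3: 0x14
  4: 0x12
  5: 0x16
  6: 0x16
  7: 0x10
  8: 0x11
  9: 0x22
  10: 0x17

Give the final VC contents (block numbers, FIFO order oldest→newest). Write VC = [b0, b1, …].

#0 0x76→b14/s0 MISS; vc=[]
#1 0x11→b2/s0 MISS; vc=[14]
#2 0x30→b6/s0 MISS; vc=[14,2]
#3 0x14→b2/s0 VC-HIT; vc=[14,6]
#4 0x12→b2/s0 L1-HIT; vc=[14,6]
#5 0x16→b2/s0 L1-HIT; vc=[14,6]
#6 0x16→b2/s0 L1-HIT; vc=[14,6]
#7 0x10→b2/s0 L1-HIT; vc=[14,6]
#8 0x11→b2/s0 L1-HIT; vc=[14,6]
#9 0x22→b4/s0 MISS; vc=[14,6,2]
#10 0x17→b2/s0 VC-HIT; vc=[14,6,4]

VC = [14, 6, 4]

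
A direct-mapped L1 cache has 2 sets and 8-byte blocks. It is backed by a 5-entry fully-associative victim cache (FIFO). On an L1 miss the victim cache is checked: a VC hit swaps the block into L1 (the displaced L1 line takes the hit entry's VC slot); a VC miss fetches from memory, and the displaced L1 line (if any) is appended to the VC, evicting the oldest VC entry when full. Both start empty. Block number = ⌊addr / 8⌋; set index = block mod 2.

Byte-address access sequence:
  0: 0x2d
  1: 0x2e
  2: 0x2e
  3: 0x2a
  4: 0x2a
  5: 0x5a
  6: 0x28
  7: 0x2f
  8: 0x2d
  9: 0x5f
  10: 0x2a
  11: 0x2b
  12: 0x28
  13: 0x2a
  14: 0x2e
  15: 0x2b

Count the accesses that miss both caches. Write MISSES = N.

0: 0x2d (blk 5, set 1) → MISS  vc=[]
1: 0x2e (blk 5, set 1) → L1-HIT  vc=[]
2: 0x2e (blk 5, set 1) → L1-HIT  vc=[]
3: 0x2a (blk 5, set 1) → L1-HIT  vc=[]
4: 0x2a (blk 5, set 1) → L1-HIT  vc=[]
5: 0x5a (blk 11, set 1) → MISS  vc=[5]
6: 0x28 (blk 5, set 1) → VC-HIT  vc=[11]
7: 0x2f (blk 5, set 1) → L1-HIT  vc=[11]
8: 0x2d (blk 5, set 1) → L1-HIT  vc=[11]
9: 0x5f (blk 11, set 1) → VC-HIT  vc=[5]
10: 0x2a (blk 5, set 1) → VC-HIT  vc=[11]
11: 0x2b (blk 5, set 1) → L1-HIT  vc=[11]
12: 0x28 (blk 5, set 1) → L1-HIT  vc=[11]
13: 0x2a (blk 5, set 1) → L1-HIT  vc=[11]
14: 0x2e (blk 5, set 1) → L1-HIT  vc=[11]
15: 0x2b (blk 5, set 1) → L1-HIT  vc=[11]

MISSES = 2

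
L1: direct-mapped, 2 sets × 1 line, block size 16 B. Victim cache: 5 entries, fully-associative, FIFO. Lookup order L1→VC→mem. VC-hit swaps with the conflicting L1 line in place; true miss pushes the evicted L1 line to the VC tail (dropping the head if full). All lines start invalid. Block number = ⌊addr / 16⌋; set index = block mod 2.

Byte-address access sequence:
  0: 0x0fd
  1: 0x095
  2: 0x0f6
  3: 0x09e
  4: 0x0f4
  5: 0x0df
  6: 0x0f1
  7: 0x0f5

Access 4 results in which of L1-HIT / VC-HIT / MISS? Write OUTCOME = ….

OUTCOME = VC-HIT

#0 0xfd→b15/s1 MISS; vc=[]
#1 0x95→b9/s1 MISS; vc=[15]
#2 0xf6→b15/s1 VC-HIT; vc=[9]
#3 0x9e→b9/s1 VC-HIT; vc=[15]
#4 0xf4→b15/s1 VC-HIT; vc=[9]
#5 0xdf→b13/s1 MISS; vc=[9,15]
#6 0xf1→b15/s1 VC-HIT; vc=[9,13]
#7 0xf5→b15/s1 L1-HIT; vc=[9,13]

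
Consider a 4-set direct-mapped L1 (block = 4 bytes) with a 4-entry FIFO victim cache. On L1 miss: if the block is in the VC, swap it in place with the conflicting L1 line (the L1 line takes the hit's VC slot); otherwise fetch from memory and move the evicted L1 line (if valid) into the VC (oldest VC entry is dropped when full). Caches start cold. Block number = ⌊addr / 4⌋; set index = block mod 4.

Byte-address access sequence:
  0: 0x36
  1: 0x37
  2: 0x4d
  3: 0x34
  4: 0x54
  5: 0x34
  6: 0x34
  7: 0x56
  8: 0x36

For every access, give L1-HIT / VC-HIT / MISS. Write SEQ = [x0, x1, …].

  [0] addr=0x36 blk=13 s=1: MISS | VC []
  [1] addr=0x37 blk=13 s=1: L1-HIT | VC []
  [2] addr=0x4d blk=19 s=3: MISS | VC []
  [3] addr=0x34 blk=13 s=1: L1-HIT | VC []
  [4] addr=0x54 blk=21 s=1: MISS | VC [13]
  [5] addr=0x34 blk=13 s=1: VC-HIT | VC [21]
  [6] addr=0x34 blk=13 s=1: L1-HIT | VC [21]
  [7] addr=0x56 blk=21 s=1: VC-HIT | VC [13]
  [8] addr=0x36 blk=13 s=1: VC-HIT | VC [21]

SEQ = [MISS, L1-HIT, MISS, L1-HIT, MISS, VC-HIT, L1-HIT, VC-HIT, VC-HIT]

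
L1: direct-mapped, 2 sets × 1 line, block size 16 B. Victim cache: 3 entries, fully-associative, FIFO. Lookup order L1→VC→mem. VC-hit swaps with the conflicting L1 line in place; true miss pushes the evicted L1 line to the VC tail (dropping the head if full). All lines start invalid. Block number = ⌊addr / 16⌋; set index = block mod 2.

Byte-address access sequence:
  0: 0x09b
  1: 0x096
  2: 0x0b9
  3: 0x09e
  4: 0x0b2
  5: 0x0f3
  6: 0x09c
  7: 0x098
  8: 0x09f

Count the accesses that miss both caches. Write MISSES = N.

MISSES = 3

0: 0x9b (blk 9, set 1) → MISS  vc=[]
1: 0x96 (blk 9, set 1) → L1-HIT  vc=[]
2: 0xb9 (blk 11, set 1) → MISS  vc=[9]
3: 0x9e (blk 9, set 1) → VC-HIT  vc=[11]
4: 0xb2 (blk 11, set 1) → VC-HIT  vc=[9]
5: 0xf3 (blk 15, set 1) → MISS  vc=[9, 11]
6: 0x9c (blk 9, set 1) → VC-HIT  vc=[15, 11]
7: 0x98 (blk 9, set 1) → L1-HIT  vc=[15, 11]
8: 0x9f (blk 9, set 1) → L1-HIT  vc=[15, 11]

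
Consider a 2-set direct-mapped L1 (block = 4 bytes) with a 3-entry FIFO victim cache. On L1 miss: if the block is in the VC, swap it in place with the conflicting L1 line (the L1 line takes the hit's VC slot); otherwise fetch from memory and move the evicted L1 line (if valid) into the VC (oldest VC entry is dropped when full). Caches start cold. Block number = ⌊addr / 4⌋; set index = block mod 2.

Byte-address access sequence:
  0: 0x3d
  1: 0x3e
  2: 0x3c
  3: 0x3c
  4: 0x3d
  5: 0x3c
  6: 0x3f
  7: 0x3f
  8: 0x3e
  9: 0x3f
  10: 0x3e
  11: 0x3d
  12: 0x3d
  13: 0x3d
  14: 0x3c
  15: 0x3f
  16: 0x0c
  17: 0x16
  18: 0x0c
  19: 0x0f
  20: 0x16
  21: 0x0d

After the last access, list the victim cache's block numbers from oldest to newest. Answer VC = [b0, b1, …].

  [0] addr=0x3d blk=15 s=1: MISS | VC []
  [1] addr=0x3e blk=15 s=1: L1-HIT | VC []
  [2] addr=0x3c blk=15 s=1: L1-HIT | VC []
  [3] addr=0x3c blk=15 s=1: L1-HIT | VC []
  [4] addr=0x3d blk=15 s=1: L1-HIT | VC []
  [5] addr=0x3c blk=15 s=1: L1-HIT | VC []
  [6] addr=0x3f blk=15 s=1: L1-HIT | VC []
  [7] addr=0x3f blk=15 s=1: L1-HIT | VC []
  [8] addr=0x3e blk=15 s=1: L1-HIT | VC []
  [9] addr=0x3f blk=15 s=1: L1-HIT | VC []
  [10] addr=0x3e blk=15 s=1: L1-HIT | VC []
  [11] addr=0x3d blk=15 s=1: L1-HIT | VC []
  [12] addr=0x3d blk=15 s=1: L1-HIT | VC []
  [13] addr=0x3d blk=15 s=1: L1-HIT | VC []
  [14] addr=0x3c blk=15 s=1: L1-HIT | VC []
  [15] addr=0x3f blk=15 s=1: L1-HIT | VC []
  [16] addr=0xc blk=3 s=1: MISS | VC [15]
  [17] addr=0x16 blk=5 s=1: MISS | VC [15, 3]
  [18] addr=0xc blk=3 s=1: VC-HIT | VC [15, 5]
  [19] addr=0xf blk=3 s=1: L1-HIT | VC [15, 5]
  [20] addr=0x16 blk=5 s=1: VC-HIT | VC [15, 3]
  [21] addr=0xd blk=3 s=1: VC-HIT | VC [15, 5]

VC = [15, 5]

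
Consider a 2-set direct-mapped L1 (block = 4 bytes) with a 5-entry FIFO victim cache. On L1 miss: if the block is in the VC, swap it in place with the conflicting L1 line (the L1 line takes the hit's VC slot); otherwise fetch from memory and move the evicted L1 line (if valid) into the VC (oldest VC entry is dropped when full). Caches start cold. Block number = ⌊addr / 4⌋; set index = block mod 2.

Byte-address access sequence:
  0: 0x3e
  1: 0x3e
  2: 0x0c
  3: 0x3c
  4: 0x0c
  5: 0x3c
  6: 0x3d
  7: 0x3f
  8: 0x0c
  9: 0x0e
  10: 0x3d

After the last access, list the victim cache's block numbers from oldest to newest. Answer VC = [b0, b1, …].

0: 0x3e (blk 15, set 1) → MISS  vc=[]
1: 0x3e (blk 15, set 1) → L1-HIT  vc=[]
2: 0xc (blk 3, set 1) → MISS  vc=[15]
3: 0x3c (blk 15, set 1) → VC-HIT  vc=[3]
4: 0xc (blk 3, set 1) → VC-HIT  vc=[15]
5: 0x3c (blk 15, set 1) → VC-HIT  vc=[3]
6: 0x3d (blk 15, set 1) → L1-HIT  vc=[3]
7: 0x3f (blk 15, set 1) → L1-HIT  vc=[3]
8: 0xc (blk 3, set 1) → VC-HIT  vc=[15]
9: 0xe (blk 3, set 1) → L1-HIT  vc=[15]
10: 0x3d (blk 15, set 1) → VC-HIT  vc=[3]

VC = [3]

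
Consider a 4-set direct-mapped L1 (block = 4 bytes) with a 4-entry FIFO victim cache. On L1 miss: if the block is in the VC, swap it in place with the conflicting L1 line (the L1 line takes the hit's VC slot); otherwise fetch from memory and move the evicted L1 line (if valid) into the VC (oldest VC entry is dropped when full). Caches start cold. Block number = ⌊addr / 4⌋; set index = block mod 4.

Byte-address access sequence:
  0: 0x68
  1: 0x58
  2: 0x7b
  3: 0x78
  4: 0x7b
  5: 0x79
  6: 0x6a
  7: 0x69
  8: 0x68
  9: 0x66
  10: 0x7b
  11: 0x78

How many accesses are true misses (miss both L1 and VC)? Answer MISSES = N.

MISSES = 4

  [0] addr=0x68 blk=26 s=2: MISS | VC []
  [1] addr=0x58 blk=22 s=2: MISS | VC [26]
  [2] addr=0x7b blk=30 s=2: MISS | VC [26, 22]
  [3] addr=0x78 blk=30 s=2: L1-HIT | VC [26, 22]
  [4] addr=0x7b blk=30 s=2: L1-HIT | VC [26, 22]
  [5] addr=0x79 blk=30 s=2: L1-HIT | VC [26, 22]
  [6] addr=0x6a blk=26 s=2: VC-HIT | VC [30, 22]
  [7] addr=0x69 blk=26 s=2: L1-HIT | VC [30, 22]
  [8] addr=0x68 blk=26 s=2: L1-HIT | VC [30, 22]
  [9] addr=0x66 blk=25 s=1: MISS | VC [30, 22]
  [10] addr=0x7b blk=30 s=2: VC-HIT | VC [26, 22]
  [11] addr=0x78 blk=30 s=2: L1-HIT | VC [26, 22]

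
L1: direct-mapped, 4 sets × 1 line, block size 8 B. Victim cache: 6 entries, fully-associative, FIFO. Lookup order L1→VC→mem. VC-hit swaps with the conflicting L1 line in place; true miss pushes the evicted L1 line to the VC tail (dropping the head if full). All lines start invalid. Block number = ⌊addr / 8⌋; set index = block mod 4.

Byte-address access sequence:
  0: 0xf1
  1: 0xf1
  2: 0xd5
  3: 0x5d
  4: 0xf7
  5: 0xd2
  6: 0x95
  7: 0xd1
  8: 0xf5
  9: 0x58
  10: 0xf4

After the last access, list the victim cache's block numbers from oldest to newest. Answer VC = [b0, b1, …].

#0 0xf1→b30/s2 MISS; vc=[]
#1 0xf1→b30/s2 L1-HIT; vc=[]
#2 0xd5→b26/s2 MISS; vc=[30]
#3 0x5d→b11/s3 MISS; vc=[30]
#4 0xf7→b30/s2 VC-HIT; vc=[26]
#5 0xd2→b26/s2 VC-HIT; vc=[30]
#6 0x95→b18/s2 MISS; vc=[30,26]
#7 0xd1→b26/s2 VC-HIT; vc=[30,18]
#8 0xf5→b30/s2 VC-HIT; vc=[26,18]
#9 0x58→b11/s3 L1-HIT; vc=[26,18]
#10 0xf4→b30/s2 L1-HIT; vc=[26,18]

VC = [26, 18]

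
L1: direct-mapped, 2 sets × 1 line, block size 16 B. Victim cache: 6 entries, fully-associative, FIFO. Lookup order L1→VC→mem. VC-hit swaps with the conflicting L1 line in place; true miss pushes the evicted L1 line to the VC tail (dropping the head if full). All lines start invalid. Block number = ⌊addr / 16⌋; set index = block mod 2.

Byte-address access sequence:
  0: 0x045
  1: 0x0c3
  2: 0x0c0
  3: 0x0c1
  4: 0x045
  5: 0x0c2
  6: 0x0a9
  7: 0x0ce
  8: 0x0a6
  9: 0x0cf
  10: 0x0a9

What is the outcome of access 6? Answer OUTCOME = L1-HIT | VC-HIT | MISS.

0: 0x45 (blk 4, set 0) → MISS  vc=[]
1: 0xc3 (blk 12, set 0) → MISS  vc=[4]
2: 0xc0 (blk 12, set 0) → L1-HIT  vc=[4]
3: 0xc1 (blk 12, set 0) → L1-HIT  vc=[4]
4: 0x45 (blk 4, set 0) → VC-HIT  vc=[12]
5: 0xc2 (blk 12, set 0) → VC-HIT  vc=[4]
6: 0xa9 (blk 10, set 0) → MISS  vc=[4, 12]
7: 0xce (blk 12, set 0) → VC-HIT  vc=[4, 10]
8: 0xa6 (blk 10, set 0) → VC-HIT  vc=[4, 12]
9: 0xcf (blk 12, set 0) → VC-HIT  vc=[4, 10]
10: 0xa9 (blk 10, set 0) → VC-HIT  vc=[4, 12]

OUTCOME = MISS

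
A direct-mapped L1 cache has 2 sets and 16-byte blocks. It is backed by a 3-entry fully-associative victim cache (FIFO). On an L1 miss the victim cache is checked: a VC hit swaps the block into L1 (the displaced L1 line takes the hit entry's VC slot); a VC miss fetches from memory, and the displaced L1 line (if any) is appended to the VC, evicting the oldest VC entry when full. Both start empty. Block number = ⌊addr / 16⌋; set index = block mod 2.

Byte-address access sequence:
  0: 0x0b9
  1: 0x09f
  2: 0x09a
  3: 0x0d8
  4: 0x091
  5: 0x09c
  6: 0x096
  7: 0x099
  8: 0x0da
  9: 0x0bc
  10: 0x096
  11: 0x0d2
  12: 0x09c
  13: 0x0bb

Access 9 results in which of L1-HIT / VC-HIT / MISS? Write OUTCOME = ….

0: 0xb9 (blk 11, set 1) → MISS  vc=[]
1: 0x9f (blk 9, set 1) → MISS  vc=[11]
2: 0x9a (blk 9, set 1) → L1-HIT  vc=[11]
3: 0xd8 (blk 13, set 1) → MISS  vc=[11, 9]
4: 0x91 (blk 9, set 1) → VC-HIT  vc=[11, 13]
5: 0x9c (blk 9, set 1) → L1-HIT  vc=[11, 13]
6: 0x96 (blk 9, set 1) → L1-HIT  vc=[11, 13]
7: 0x99 (blk 9, set 1) → L1-HIT  vc=[11, 13]
8: 0xda (blk 13, set 1) → VC-HIT  vc=[11, 9]
9: 0xbc (blk 11, set 1) → VC-HIT  vc=[13, 9]
10: 0x96 (blk 9, set 1) → VC-HIT  vc=[13, 11]
11: 0xd2 (blk 13, set 1) → VC-HIT  vc=[9, 11]
12: 0x9c (blk 9, set 1) → VC-HIT  vc=[13, 11]
13: 0xbb (blk 11, set 1) → VC-HIT  vc=[13, 9]

OUTCOME = VC-HIT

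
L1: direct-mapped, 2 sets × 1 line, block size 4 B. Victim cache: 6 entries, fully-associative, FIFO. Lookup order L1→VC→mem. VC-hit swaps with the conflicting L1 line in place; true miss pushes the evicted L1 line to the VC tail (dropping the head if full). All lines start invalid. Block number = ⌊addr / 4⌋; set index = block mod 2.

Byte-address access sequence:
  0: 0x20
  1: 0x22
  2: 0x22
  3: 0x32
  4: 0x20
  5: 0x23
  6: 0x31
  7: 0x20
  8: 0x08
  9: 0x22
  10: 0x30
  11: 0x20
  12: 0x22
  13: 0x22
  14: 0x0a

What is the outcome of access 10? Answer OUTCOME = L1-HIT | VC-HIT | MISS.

0: 0x20 (blk 8, set 0) → MISS  vc=[]
1: 0x22 (blk 8, set 0) → L1-HIT  vc=[]
2: 0x22 (blk 8, set 0) → L1-HIT  vc=[]
3: 0x32 (blk 12, set 0) → MISS  vc=[8]
4: 0x20 (blk 8, set 0) → VC-HIT  vc=[12]
5: 0x23 (blk 8, set 0) → L1-HIT  vc=[12]
6: 0x31 (blk 12, set 0) → VC-HIT  vc=[8]
7: 0x20 (blk 8, set 0) → VC-HIT  vc=[12]
8: 0x8 (blk 2, set 0) → MISS  vc=[12, 8]
9: 0x22 (blk 8, set 0) → VC-HIT  vc=[12, 2]
10: 0x30 (blk 12, set 0) → VC-HIT  vc=[8, 2]
11: 0x20 (blk 8, set 0) → VC-HIT  vc=[12, 2]
12: 0x22 (blk 8, set 0) → L1-HIT  vc=[12, 2]
13: 0x22 (blk 8, set 0) → L1-HIT  vc=[12, 2]
14: 0xa (blk 2, set 0) → VC-HIT  vc=[12, 8]

OUTCOME = VC-HIT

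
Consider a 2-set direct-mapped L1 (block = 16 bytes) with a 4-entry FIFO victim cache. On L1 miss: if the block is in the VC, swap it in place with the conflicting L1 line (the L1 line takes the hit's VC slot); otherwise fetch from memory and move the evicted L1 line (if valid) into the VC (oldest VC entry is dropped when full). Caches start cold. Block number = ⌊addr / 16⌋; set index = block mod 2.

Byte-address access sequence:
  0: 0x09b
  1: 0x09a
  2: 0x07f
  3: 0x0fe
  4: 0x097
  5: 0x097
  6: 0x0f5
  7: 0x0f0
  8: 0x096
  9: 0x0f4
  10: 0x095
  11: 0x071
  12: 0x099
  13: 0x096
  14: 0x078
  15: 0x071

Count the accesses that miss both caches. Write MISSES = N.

MISSES = 3

0: 0x9b (blk 9, set 1) → MISS  vc=[]
1: 0x9a (blk 9, set 1) → L1-HIT  vc=[]
2: 0x7f (blk 7, set 1) → MISS  vc=[9]
3: 0xfe (blk 15, set 1) → MISS  vc=[9, 7]
4: 0x97 (blk 9, set 1) → VC-HIT  vc=[15, 7]
5: 0x97 (blk 9, set 1) → L1-HIT  vc=[15, 7]
6: 0xf5 (blk 15, set 1) → VC-HIT  vc=[9, 7]
7: 0xf0 (blk 15, set 1) → L1-HIT  vc=[9, 7]
8: 0x96 (blk 9, set 1) → VC-HIT  vc=[15, 7]
9: 0xf4 (blk 15, set 1) → VC-HIT  vc=[9, 7]
10: 0x95 (blk 9, set 1) → VC-HIT  vc=[15, 7]
11: 0x71 (blk 7, set 1) → VC-HIT  vc=[15, 9]
12: 0x99 (blk 9, set 1) → VC-HIT  vc=[15, 7]
13: 0x96 (blk 9, set 1) → L1-HIT  vc=[15, 7]
14: 0x78 (blk 7, set 1) → VC-HIT  vc=[15, 9]
15: 0x71 (blk 7, set 1) → L1-HIT  vc=[15, 9]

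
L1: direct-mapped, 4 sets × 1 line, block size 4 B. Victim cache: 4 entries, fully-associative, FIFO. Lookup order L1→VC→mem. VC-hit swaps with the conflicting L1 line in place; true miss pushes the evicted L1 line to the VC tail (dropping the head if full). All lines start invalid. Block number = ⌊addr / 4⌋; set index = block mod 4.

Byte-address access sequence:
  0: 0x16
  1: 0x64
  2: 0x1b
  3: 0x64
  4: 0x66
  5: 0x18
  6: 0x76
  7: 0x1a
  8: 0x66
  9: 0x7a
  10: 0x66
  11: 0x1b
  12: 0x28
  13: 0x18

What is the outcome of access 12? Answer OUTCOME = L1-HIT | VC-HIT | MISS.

#0 0x16→b5/s1 MISS; vc=[]
#1 0x64→b25/s1 MISS; vc=[5]
#2 0x1b→b6/s2 MISS; vc=[5]
#3 0x64→b25/s1 L1-HIT; vc=[5]
#4 0x66→b25/s1 L1-HIT; vc=[5]
#5 0x18→b6/s2 L1-HIT; vc=[5]
#6 0x76→b29/s1 MISS; vc=[5,25]
#7 0x1a→b6/s2 L1-HIT; vc=[5,25]
#8 0x66→b25/s1 VC-HIT; vc=[5,29]
#9 0x7a→b30/s2 MISS; vc=[5,29,6]
#10 0x66→b25/s1 L1-HIT; vc=[5,29,6]
#11 0x1b→b6/s2 VC-HIT; vc=[5,29,30]
#12 0x28→b10/s2 MISS; vc=[5,29,30,6]
#13 0x18→b6/s2 VC-HIT; vc=[5,29,30,10]

OUTCOME = MISS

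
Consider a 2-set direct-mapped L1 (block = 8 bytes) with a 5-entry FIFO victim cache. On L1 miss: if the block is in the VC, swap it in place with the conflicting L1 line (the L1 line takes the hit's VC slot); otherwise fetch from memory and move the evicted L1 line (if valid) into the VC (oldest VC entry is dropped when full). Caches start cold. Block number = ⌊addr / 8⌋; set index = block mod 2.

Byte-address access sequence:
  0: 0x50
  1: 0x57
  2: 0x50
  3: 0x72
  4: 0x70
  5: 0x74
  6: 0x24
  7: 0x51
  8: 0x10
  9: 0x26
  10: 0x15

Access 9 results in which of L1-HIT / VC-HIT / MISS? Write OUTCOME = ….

  [0] addr=0x50 blk=10 s=0: MISS | VC []
  [1] addr=0x57 blk=10 s=0: L1-HIT | VC []
  [2] addr=0x50 blk=10 s=0: L1-HIT | VC []
  [3] addr=0x72 blk=14 s=0: MISS | VC [10]
  [4] addr=0x70 blk=14 s=0: L1-HIT | VC [10]
  [5] addr=0x74 blk=14 s=0: L1-HIT | VC [10]
  [6] addr=0x24 blk=4 s=0: MISS | VC [10, 14]
  [7] addr=0x51 blk=10 s=0: VC-HIT | VC [4, 14]
  [8] addr=0x10 blk=2 s=0: MISS | VC [4, 14, 10]
  [9] addr=0x26 blk=4 s=0: VC-HIT | VC [2, 14, 10]
  [10] addr=0x15 blk=2 s=0: VC-HIT | VC [4, 14, 10]

OUTCOME = VC-HIT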